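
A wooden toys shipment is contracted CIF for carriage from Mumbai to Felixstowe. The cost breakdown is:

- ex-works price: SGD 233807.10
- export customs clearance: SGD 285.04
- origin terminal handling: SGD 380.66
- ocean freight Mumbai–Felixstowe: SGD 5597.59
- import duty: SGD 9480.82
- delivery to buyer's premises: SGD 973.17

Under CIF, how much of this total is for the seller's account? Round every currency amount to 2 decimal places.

CIF: the seller pays costs through ocean freight and marine insurance to the destination port.
Seller's account: goods 233807.10 + export clearance 285.04 + origin terminal 380.66 + freight 5597.59 = 240070.39
Buyer's account: duty 9480.82 + delivery 973.17 = 10453.99

Seller's account: SGD 240070.39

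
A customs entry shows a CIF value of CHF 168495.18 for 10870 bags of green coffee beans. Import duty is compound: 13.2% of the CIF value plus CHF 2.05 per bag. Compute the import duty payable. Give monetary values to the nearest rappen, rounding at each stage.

Import duty: CHF 44524.86

Ad valorem component: 168495.18 × 13.2% = 22241.36
Specific component: 10870 × 2.05 = 22283.50
Import duty = 22241.36 + 22283.50 = 44524.86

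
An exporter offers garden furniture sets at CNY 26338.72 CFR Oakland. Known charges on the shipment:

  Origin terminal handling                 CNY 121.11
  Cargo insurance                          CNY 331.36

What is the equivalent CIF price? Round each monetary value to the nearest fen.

CIF price: CNY 26670.08

Not relevant to the conversion: origin terminal — on the seller under both CFR and CIF; already in the CFR price and stays in the CIF price.
From CFR to CIF, the seller additionally bears: insurance.
CIF price = 26338.72 + 331.36 = 26670.08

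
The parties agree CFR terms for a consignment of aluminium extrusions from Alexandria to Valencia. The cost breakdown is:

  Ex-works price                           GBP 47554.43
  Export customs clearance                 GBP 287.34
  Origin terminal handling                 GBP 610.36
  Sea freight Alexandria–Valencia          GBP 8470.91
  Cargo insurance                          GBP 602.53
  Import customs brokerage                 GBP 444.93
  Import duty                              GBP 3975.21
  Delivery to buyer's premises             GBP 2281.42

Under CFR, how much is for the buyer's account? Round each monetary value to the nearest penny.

CFR: the seller pays costs through ocean freight to the destination port, but not insurance.
Seller's account: goods 47554.43 + export clearance 287.34 + origin terminal 610.36 + freight 8470.91 = 56923.04
Buyer's account: insurance 602.53 + brokerage 444.93 + duty 3975.21 + delivery 2281.42 = 7304.09

Buyer's account: GBP 7304.09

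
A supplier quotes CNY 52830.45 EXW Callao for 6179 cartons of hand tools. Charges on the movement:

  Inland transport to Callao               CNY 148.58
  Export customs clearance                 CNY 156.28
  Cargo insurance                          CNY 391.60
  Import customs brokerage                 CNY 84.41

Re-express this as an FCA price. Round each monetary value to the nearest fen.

Not relevant to the conversion: insurance, brokerage — on the buyer under both terms; not part of either seller's price.
From EXW to FCA, the seller additionally bears: inland to port, export clearance.
FCA price = 52830.45 + 148.58 + 156.28 = 53135.31

FCA price: CNY 53135.31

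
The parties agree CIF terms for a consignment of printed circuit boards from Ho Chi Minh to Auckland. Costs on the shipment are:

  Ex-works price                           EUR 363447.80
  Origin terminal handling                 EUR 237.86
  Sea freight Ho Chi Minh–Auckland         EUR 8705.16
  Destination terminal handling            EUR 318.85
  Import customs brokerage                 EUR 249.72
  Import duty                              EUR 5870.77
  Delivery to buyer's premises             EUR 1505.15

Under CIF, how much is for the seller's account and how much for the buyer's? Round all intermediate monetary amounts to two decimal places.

CIF: the seller pays costs through ocean freight and marine insurance to the destination port.
Seller's account: goods 363447.80 + origin terminal 237.86 + freight 8705.16 = 372390.82
Buyer's account: destination terminal 318.85 + brokerage 249.72 + duty 5870.77 + delivery 1505.15 = 7944.49

Seller: EUR 372390.82; buyer: EUR 7944.49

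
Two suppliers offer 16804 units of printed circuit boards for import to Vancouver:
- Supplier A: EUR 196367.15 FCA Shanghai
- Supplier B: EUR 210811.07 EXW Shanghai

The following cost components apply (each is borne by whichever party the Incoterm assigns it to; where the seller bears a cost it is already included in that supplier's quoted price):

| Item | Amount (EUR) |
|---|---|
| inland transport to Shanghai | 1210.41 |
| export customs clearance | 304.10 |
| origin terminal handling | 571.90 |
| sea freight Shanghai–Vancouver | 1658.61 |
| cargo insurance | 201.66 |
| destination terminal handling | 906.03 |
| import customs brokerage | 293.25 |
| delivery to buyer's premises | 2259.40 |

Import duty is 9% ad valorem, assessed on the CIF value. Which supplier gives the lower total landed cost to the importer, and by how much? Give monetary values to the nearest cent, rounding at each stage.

Supplier A (FCA):
CIF value = FCA price + origin terminal + freight + insurance = 196367.15 + 571.90 + 1658.61 + 201.66 = 198799.32
Import duty = 198799.32 × 9% = 17891.94
Buyer bears (A): 571.90 + 1658.61 + 201.66 + 906.03 + 293.25 + 2259.40 = 5890.85
Landed cost (A) = invoice 196367.15 + 5890.85 + duty 17891.94 = 220149.94
Supplier B (EXW):
CIF value = EXW price + inland to port + export clearance + origin terminal + freight + insurance = 210811.07 + 1210.41 + 304.10 + 571.90 + 1658.61 + 201.66 = 214757.75
Import duty = 214757.75 × 9% = 19328.20
Buyer bears (B): 1210.41 + 304.10 + 571.90 + 1658.61 + 201.66 + 906.03 + 293.25 + 2259.40 = 7405.36
Landed cost (B) = invoice 210811.07 + 7405.36 + duty 19328.20 = 237544.63
Difference = |220149.94 − 237544.63| = 17394.69

Supplier A is cheaper by EUR 17394.69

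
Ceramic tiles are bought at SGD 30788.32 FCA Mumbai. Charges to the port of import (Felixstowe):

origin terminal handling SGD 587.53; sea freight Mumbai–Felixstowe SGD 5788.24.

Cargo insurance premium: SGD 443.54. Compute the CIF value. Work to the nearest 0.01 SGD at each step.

CIF value: SGD 37607.63

CIF = FCA price + pre-shipment costs + freight + insurance
CIF = 30788.32 + 587.53 + 5788.24 + 443.54 = 37607.63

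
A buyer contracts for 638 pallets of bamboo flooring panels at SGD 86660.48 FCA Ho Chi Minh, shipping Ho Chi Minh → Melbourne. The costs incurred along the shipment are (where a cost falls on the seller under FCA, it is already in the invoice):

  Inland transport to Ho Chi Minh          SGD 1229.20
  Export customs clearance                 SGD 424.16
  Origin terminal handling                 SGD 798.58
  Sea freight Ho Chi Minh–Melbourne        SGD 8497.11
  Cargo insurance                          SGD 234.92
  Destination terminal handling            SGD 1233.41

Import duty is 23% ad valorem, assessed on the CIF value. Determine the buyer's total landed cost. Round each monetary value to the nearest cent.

Total landed cost: SGD 119548.45

FCA: the seller delivers export-cleared goods to the carrier; the buyer bears costs from that point.
Already in the invoice (seller's account under FCA): inland to port, export clearance — exclude.
CIF value = FCA price + origin terminal + freight + insurance = 86660.48 + 798.58 + 8497.11 + 234.92 = 96191.09
Import duty = 96191.09 × 23% = 22123.95
Buyer bears: origin terminal 798.58 + freight 8497.11 + insurance 234.92 + destination terminal 1233.41 + duty 22123.95 = 32887.97
Landed cost = invoice 86660.48 + 32887.97 = 119548.45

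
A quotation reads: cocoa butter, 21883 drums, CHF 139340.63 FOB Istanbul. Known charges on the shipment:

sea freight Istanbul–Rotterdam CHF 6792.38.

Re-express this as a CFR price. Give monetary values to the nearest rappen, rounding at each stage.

From FOB to CFR, the seller additionally bears: freight.
CFR price = 139340.63 + 6792.38 = 146133.01

CFR price: CHF 146133.01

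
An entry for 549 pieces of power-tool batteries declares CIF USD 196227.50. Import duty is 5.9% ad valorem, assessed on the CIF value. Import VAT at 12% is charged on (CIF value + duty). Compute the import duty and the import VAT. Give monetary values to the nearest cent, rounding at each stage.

Import duty: USD 11577.42; import VAT: USD 24936.59

Import duty = 196227.50 × 5.9% = 11577.42
VAT base = CIF + duty = 196227.50 + 11577.42 = 207804.92
Import VAT = 207804.92 × 12% = 24936.59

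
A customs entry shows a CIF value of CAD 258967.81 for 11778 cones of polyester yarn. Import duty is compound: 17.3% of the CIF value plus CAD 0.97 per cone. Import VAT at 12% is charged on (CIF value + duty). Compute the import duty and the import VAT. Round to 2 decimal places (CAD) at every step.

Ad valorem component: 258967.81 × 17.3% = 44801.43
Specific component: 11778 × 0.97 = 11424.66
Import duty = 44801.43 + 11424.66 = 56226.09
VAT base = CIF + duty = 258967.81 + 56226.09 = 315193.90
Import VAT = 315193.90 × 12% = 37823.27

Import duty: CAD 56226.09; import VAT: CAD 37823.27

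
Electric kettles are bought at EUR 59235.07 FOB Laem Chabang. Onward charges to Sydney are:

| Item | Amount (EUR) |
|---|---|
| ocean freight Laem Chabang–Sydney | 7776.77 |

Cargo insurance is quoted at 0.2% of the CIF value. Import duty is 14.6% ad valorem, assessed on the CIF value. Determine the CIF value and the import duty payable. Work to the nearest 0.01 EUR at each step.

CIF value: EUR 67146.13; import duty: EUR 9803.33

Let C be the CIF value. C = FOB price + freight + 0.2% × C
C − 0.2% × C = 59235.07 + 7776.77
0.998 × C = 67011.84
C = 67011.84 / 0.998 = 67146.13
Insurance premium = 0.2% × 67146.13 = 134.29
Import duty = 67146.13 × 14.6% = 9803.33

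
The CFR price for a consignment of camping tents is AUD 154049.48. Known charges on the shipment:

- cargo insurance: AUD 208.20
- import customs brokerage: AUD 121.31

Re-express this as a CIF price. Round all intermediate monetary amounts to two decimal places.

Not relevant to the conversion: brokerage — on the buyer under both terms; not part of either seller's price.
From CFR to CIF, the seller additionally bears: insurance.
CIF price = 154049.48 + 208.20 = 154257.68

CIF price: AUD 154257.68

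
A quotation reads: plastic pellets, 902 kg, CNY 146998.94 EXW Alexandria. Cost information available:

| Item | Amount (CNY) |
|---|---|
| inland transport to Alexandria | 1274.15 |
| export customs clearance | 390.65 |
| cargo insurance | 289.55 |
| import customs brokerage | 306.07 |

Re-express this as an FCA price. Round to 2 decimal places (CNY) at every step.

Not relevant to the conversion: brokerage, insurance — on the buyer under both terms; not part of either seller's price.
From EXW to FCA, the seller additionally bears: inland to port, export clearance.
FCA price = 146998.94 + 1274.15 + 390.65 = 148663.74

FCA price: CNY 148663.74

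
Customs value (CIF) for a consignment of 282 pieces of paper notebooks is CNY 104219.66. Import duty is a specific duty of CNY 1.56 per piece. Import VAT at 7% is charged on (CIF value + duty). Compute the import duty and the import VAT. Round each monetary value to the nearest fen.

Import duty: CNY 439.92; import VAT: CNY 7326.17

Import duty = 282 × 1.56 = 439.92
VAT base = CIF + duty = 104219.66 + 439.92 = 104659.58
Import VAT = 104659.58 × 7% = 7326.17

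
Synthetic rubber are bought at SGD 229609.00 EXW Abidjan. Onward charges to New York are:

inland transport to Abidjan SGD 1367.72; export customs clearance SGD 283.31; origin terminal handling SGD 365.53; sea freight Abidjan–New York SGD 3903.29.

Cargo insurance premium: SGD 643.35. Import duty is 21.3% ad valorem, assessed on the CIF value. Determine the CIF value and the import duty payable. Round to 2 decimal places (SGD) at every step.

CIF = EXW price + pre-shipment costs + freight + insurance
CIF = 229609.00 + 1367.72 + 283.31 + 365.53 + 3903.29 + 643.35 = 236172.20
Import duty = 236172.20 × 21.3% = 50304.68

CIF value: SGD 236172.20; import duty: SGD 50304.68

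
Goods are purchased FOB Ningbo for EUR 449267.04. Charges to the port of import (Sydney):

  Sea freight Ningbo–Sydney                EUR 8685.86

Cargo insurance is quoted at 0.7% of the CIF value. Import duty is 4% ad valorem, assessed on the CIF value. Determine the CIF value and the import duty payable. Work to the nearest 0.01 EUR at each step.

Let C be the CIF value. C = FOB price + freight + 0.7% × C
C − 0.7% × C = 449267.04 + 8685.86
0.993 × C = 457952.90
C = 457952.90 / 0.993 = 461181.17
Insurance premium = 0.7% × 461181.17 = 3228.27
Import duty = 461181.17 × 4% = 18447.25

CIF value: EUR 461181.17; import duty: EUR 18447.25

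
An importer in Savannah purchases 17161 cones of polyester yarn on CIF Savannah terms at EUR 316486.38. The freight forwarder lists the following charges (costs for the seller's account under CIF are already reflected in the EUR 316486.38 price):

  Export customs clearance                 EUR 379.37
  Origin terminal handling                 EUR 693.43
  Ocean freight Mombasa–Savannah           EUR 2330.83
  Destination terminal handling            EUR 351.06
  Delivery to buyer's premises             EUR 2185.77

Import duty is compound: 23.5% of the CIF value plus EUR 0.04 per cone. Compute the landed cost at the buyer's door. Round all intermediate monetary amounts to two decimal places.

CIF: the seller pays costs through ocean freight and marine insurance to the destination port.
Already in the invoice (seller's account under CIF): export clearance, origin terminal, freight — exclude.
The CIF price already equals the CIF value: 316486.38
Ad valorem component: 316486.38 × 23.5% = 74374.30
Specific component: 17161 × 0.04 = 686.44
Import duty = 74374.30 + 686.44 = 75060.74
Buyer bears: destination terminal 351.06 + delivery 2185.77 + duty 75060.74 = 77597.57
Landed cost = invoice 316486.38 + 77597.57 = 394083.95

Total landed cost: EUR 394083.95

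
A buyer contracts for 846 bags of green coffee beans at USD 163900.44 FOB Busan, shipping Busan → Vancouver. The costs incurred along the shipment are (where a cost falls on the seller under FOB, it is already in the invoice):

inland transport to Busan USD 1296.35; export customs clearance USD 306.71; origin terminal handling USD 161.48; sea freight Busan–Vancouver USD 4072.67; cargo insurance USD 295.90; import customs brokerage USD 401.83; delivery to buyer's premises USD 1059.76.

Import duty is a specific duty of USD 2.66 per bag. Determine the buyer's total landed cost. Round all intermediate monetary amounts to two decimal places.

Total landed cost: USD 171980.96

FOB: the seller bears costs until goods are on board at the origin port; the buyer bears freight, insurance and all costs thereafter.
Already in the invoice (seller's account under FOB): inland to port, export clearance, origin terminal — exclude.
CIF value = FOB price + freight + insurance = 163900.44 + 4072.67 + 295.90 = 168269.01
Import duty = 846 × 2.66 = 2250.36
Buyer bears: freight 4072.67 + insurance 295.90 + brokerage 401.83 + delivery 1059.76 + duty 2250.36 = 8080.52
Landed cost = invoice 163900.44 + 8080.52 = 171980.96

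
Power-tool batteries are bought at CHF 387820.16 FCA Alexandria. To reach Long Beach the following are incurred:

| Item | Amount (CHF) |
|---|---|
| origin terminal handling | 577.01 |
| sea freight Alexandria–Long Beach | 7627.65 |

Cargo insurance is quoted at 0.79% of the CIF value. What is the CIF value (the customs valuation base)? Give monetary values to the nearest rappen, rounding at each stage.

CIF value: CHF 399178.33

Let C be the CIF value. C = FCA price + pre-shipment costs + freight + 0.79% × C
C − 0.79% × C = 387820.16 + 577.01 + 7627.65
0.9921 × C = 396024.82
C = 396024.82 / 0.9921 = 399178.33
Insurance premium = 0.79% × 399178.33 = 3153.51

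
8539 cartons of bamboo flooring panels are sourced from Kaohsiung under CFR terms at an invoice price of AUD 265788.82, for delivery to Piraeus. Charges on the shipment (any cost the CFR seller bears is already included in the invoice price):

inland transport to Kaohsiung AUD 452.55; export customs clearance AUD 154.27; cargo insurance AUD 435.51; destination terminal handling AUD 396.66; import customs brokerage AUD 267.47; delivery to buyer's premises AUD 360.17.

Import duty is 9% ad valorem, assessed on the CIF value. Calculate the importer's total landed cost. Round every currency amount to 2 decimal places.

Total landed cost: AUD 291208.82

CFR: the seller pays costs through ocean freight to the destination port, but not insurance.
Already in the invoice (seller's account under CFR): inland to port, export clearance — exclude.
CIF value = CFR price + insurance = 265788.82 + 435.51 = 266224.33
Import duty = 266224.33 × 9% = 23960.19
Buyer bears: insurance 435.51 + destination terminal 396.66 + brokerage 267.47 + delivery 360.17 + duty 23960.19 = 25420.00
Landed cost = invoice 265788.82 + 25420.00 = 291208.82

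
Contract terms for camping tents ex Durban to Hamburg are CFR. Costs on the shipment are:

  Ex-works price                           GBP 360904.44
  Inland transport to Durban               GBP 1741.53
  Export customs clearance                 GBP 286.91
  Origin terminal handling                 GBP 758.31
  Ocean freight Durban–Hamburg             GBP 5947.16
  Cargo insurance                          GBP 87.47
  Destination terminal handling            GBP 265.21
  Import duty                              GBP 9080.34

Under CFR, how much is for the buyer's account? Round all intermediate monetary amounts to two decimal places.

CFR: the seller pays costs through ocean freight to the destination port, but not insurance.
Seller's account: goods 360904.44 + inland to port 1741.53 + export clearance 286.91 + origin terminal 758.31 + freight 5947.16 = 369638.35
Buyer's account: insurance 87.47 + destination terminal 265.21 + duty 9080.34 = 9433.02

Buyer's account: GBP 9433.02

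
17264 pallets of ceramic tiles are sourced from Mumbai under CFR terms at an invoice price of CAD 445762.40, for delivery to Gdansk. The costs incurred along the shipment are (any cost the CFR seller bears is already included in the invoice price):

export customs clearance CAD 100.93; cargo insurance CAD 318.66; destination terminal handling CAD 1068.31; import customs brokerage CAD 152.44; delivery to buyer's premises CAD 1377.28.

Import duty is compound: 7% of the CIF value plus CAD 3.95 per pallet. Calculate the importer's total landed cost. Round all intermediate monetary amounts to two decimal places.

Total landed cost: CAD 548097.56

CFR: the seller pays costs through ocean freight to the destination port, but not insurance.
Already in the invoice (seller's account under CFR): export clearance — exclude.
CIF value = CFR price + insurance = 445762.40 + 318.66 = 446081.06
Ad valorem component: 446081.06 × 7% = 31225.67
Specific component: 17264 × 3.95 = 68192.80
Import duty = 31225.67 + 68192.80 = 99418.47
Buyer bears: insurance 318.66 + destination terminal 1068.31 + brokerage 152.44 + delivery 1377.28 + duty 99418.47 = 102335.16
Landed cost = invoice 445762.40 + 102335.16 = 548097.56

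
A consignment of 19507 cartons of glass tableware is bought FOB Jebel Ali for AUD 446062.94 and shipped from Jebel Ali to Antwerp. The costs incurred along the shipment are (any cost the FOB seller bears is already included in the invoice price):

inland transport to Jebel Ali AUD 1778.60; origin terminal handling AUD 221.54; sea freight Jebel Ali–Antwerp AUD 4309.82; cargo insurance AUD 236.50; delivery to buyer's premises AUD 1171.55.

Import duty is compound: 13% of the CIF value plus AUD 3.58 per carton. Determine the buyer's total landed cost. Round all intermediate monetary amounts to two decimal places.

FOB: the seller bears costs until goods are on board at the origin port; the buyer bears freight, insurance and all costs thereafter.
Already in the invoice (seller's account under FOB): inland to port, origin terminal — exclude.
CIF value = FOB price + freight + insurance = 446062.94 + 4309.82 + 236.50 = 450609.26
Ad valorem component: 450609.26 × 13% = 58579.20
Specific component: 19507 × 3.58 = 69835.06
Import duty = 58579.20 + 69835.06 = 128414.26
Buyer bears: freight 4309.82 + insurance 236.50 + delivery 1171.55 + duty 128414.26 = 134132.13
Landed cost = invoice 446062.94 + 134132.13 = 580195.07

Total landed cost: AUD 580195.07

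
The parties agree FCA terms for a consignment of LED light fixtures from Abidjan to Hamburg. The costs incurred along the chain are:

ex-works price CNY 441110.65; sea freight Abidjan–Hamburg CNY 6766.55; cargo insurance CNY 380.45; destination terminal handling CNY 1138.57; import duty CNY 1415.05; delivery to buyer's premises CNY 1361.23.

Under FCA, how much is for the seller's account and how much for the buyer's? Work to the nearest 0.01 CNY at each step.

Seller: CNY 441110.65; buyer: CNY 11061.85

FCA: the seller delivers export-cleared goods to the carrier; the buyer bears costs from that point.
Seller's account: goods 441110.65 = 441110.65
Buyer's account: freight 6766.55 + insurance 380.45 + destination terminal 1138.57 + duty 1415.05 + delivery 1361.23 = 11061.85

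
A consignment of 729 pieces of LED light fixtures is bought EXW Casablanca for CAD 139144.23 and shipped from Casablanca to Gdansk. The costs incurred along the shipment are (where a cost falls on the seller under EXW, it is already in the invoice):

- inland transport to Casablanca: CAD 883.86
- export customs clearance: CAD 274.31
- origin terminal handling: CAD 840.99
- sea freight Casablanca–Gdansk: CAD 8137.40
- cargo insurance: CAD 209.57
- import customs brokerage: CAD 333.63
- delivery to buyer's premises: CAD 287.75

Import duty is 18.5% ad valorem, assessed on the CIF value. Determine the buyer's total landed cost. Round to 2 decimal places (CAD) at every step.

EXW: the seller makes goods available at their premises; the buyer bears all onward costs.
CIF value = EXW price + inland to port + export clearance + origin terminal + freight + insurance = 139144.23 + 883.86 + 274.31 + 840.99 + 8137.40 + 209.57 = 149490.36
Import duty = 149490.36 × 18.5% = 27655.72
Buyer bears: inland to port 883.86 + export clearance 274.31 + origin terminal 840.99 + freight 8137.40 + insurance 209.57 + brokerage 333.63 + delivery 287.75 + duty 27655.72 = 38623.23
Landed cost = invoice 139144.23 + 38623.23 = 177767.46

Total landed cost: CAD 177767.46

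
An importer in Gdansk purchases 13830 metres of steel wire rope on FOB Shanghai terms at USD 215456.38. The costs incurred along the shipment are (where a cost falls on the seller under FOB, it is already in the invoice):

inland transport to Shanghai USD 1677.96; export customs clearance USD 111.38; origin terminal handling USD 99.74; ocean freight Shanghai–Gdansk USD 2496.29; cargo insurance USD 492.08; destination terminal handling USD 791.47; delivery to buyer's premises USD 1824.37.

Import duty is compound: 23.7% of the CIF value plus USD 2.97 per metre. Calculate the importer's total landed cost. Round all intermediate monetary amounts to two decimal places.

Total landed cost: USD 313907.10

FOB: the seller bears costs until goods are on board at the origin port; the buyer bears freight, insurance and all costs thereafter.
Already in the invoice (seller's account under FOB): inland to port, export clearance, origin terminal — exclude.
CIF value = FOB price + freight + insurance = 215456.38 + 2496.29 + 492.08 = 218444.75
Ad valorem component: 218444.75 × 23.7% = 51771.41
Specific component: 13830 × 2.97 = 41075.10
Import duty = 51771.41 + 41075.10 = 92846.51
Buyer bears: freight 2496.29 + insurance 492.08 + destination terminal 791.47 + delivery 1824.37 + duty 92846.51 = 98450.72
Landed cost = invoice 215456.38 + 98450.72 = 313907.10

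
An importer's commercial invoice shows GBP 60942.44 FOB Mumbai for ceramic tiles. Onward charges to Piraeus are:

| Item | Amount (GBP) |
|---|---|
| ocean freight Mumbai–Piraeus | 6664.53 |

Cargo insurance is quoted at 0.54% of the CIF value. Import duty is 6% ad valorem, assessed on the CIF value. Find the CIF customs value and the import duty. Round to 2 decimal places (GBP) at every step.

CIF value: GBP 67974.03; import duty: GBP 4078.44

Let C be the CIF value. C = FOB price + freight + 0.54% × C
C − 0.54% × C = 60942.44 + 6664.53
0.9946 × C = 67606.97
C = 67606.97 / 0.9946 = 67974.03
Insurance premium = 0.54% × 67974.03 = 367.06
Import duty = 67974.03 × 6% = 4078.44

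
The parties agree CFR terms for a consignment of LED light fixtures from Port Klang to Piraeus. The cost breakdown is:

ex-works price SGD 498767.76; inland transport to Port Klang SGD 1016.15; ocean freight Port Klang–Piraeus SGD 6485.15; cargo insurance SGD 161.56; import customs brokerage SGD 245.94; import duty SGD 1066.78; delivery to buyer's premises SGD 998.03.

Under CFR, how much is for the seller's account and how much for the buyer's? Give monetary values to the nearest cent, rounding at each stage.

Seller: SGD 506269.06; buyer: SGD 2472.31

CFR: the seller pays costs through ocean freight to the destination port, but not insurance.
Seller's account: goods 498767.76 + inland to port 1016.15 + freight 6485.15 = 506269.06
Buyer's account: insurance 161.56 + brokerage 245.94 + duty 1066.78 + delivery 998.03 = 2472.31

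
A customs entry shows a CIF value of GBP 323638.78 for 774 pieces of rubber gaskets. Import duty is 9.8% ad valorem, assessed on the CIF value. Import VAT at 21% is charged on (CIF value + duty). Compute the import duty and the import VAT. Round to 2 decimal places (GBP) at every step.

Import duty: GBP 31716.60; import VAT: GBP 74624.63

Import duty = 323638.78 × 9.8% = 31716.60
VAT base = CIF + duty = 323638.78 + 31716.60 = 355355.38
Import VAT = 355355.38 × 21% = 74624.63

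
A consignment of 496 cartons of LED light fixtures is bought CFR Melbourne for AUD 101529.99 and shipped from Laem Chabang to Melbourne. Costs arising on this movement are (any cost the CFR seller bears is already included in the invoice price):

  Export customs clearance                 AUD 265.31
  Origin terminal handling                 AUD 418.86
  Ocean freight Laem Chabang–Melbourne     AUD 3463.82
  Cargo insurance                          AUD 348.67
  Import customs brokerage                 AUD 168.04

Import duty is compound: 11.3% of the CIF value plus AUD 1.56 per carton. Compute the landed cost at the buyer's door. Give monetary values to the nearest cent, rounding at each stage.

Total landed cost: AUD 114332.75

CFR: the seller pays costs through ocean freight to the destination port, but not insurance.
Already in the invoice (seller's account under CFR): export clearance, origin terminal, freight — exclude.
CIF value = CFR price + insurance = 101529.99 + 348.67 = 101878.66
Ad valorem component: 101878.66 × 11.3% = 11512.29
Specific component: 496 × 1.56 = 773.76
Import duty = 11512.29 + 773.76 = 12286.05
Buyer bears: insurance 348.67 + brokerage 168.04 + duty 12286.05 = 12802.76
Landed cost = invoice 101529.99 + 12802.76 = 114332.75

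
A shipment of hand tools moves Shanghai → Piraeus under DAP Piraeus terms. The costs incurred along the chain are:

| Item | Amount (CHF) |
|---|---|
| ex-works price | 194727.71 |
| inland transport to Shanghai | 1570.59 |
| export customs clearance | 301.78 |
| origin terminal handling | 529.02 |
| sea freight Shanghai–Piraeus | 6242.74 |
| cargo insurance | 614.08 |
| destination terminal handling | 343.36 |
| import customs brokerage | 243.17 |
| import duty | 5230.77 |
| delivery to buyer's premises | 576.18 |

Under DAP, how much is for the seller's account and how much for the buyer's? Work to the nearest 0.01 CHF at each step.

DAP: the seller bears all costs to the named destination except import duty and clearance.
Seller's account: goods 194727.71 + inland to port 1570.59 + export clearance 301.78 + origin terminal 529.02 + freight 6242.74 + insurance 614.08 + destination terminal 343.36 + delivery 576.18 = 204905.46
Buyer's account: brokerage 243.17 + duty 5230.77 = 5473.94

Seller: CHF 204905.46; buyer: CHF 5473.94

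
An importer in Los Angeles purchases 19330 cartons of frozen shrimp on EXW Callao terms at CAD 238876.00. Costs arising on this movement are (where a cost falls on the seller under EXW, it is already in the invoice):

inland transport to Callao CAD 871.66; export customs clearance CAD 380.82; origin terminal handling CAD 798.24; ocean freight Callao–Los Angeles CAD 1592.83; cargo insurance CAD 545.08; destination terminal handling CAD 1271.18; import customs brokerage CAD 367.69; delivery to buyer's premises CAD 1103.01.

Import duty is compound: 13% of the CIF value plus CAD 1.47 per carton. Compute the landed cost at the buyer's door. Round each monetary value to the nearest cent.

Total landed cost: CAD 305820.01

EXW: the seller makes goods available at their premises; the buyer bears all onward costs.
CIF value = EXW price + inland to port + export clearance + origin terminal + freight + insurance = 238876.00 + 871.66 + 380.82 + 798.24 + 1592.83 + 545.08 = 243064.63
Ad valorem component: 243064.63 × 13% = 31598.40
Specific component: 19330 × 1.47 = 28415.10
Import duty = 31598.40 + 28415.10 = 60013.50
Buyer bears: inland to port 871.66 + export clearance 380.82 + origin terminal 798.24 + freight 1592.83 + insurance 545.08 + destination terminal 1271.18 + brokerage 367.69 + delivery 1103.01 + duty 60013.50 = 66944.01
Landed cost = invoice 238876.00 + 66944.01 = 305820.01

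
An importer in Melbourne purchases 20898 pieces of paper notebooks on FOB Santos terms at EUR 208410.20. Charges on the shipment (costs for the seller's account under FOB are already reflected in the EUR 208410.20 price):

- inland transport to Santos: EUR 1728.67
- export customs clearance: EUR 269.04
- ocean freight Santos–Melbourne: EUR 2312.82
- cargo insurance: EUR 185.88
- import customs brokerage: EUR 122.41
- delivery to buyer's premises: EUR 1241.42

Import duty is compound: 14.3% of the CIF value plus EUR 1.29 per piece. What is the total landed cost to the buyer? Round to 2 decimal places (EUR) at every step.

FOB: the seller bears costs until goods are on board at the origin port; the buyer bears freight, insurance and all costs thereafter.
Already in the invoice (seller's account under FOB): inland to port, export clearance — exclude.
CIF value = FOB price + freight + insurance = 208410.20 + 2312.82 + 185.88 = 210908.90
Ad valorem component: 210908.90 × 14.3% = 30159.97
Specific component: 20898 × 1.29 = 26958.42
Import duty = 30159.97 + 26958.42 = 57118.39
Buyer bears: freight 2312.82 + insurance 185.88 + brokerage 122.41 + delivery 1241.42 + duty 57118.39 = 60980.92
Landed cost = invoice 208410.20 + 60980.92 = 269391.12

Total landed cost: EUR 269391.12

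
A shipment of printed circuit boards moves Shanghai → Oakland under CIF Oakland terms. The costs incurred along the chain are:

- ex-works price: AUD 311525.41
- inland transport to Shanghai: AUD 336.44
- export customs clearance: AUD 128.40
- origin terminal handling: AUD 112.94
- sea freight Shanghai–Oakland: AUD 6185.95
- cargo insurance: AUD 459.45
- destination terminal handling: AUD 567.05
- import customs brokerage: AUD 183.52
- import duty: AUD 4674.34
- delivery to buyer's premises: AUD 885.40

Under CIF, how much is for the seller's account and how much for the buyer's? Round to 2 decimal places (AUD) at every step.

Seller: AUD 318748.59; buyer: AUD 6310.31

CIF: the seller pays costs through ocean freight and marine insurance to the destination port.
Seller's account: goods 311525.41 + inland to port 336.44 + export clearance 128.40 + origin terminal 112.94 + freight 6185.95 + insurance 459.45 = 318748.59
Buyer's account: destination terminal 567.05 + brokerage 183.52 + duty 4674.34 + delivery 885.40 = 6310.31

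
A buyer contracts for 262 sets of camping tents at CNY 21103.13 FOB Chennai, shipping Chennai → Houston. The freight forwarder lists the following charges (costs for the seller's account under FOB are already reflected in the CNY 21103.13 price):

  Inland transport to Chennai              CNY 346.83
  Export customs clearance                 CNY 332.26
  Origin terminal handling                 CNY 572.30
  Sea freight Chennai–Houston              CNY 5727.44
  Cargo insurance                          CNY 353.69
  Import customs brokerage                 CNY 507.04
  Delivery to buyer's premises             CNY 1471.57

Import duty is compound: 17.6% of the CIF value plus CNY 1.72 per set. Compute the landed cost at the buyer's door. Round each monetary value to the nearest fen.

Total landed cost: CNY 34397.94

FOB: the seller bears costs until goods are on board at the origin port; the buyer bears freight, insurance and all costs thereafter.
Already in the invoice (seller's account under FOB): inland to port, export clearance, origin terminal — exclude.
CIF value = FOB price + freight + insurance = 21103.13 + 5727.44 + 353.69 = 27184.26
Ad valorem component: 27184.26 × 17.6% = 4784.43
Specific component: 262 × 1.72 = 450.64
Import duty = 4784.43 + 450.64 = 5235.07
Buyer bears: freight 5727.44 + insurance 353.69 + brokerage 507.04 + delivery 1471.57 + duty 5235.07 = 13294.81
Landed cost = invoice 21103.13 + 13294.81 = 34397.94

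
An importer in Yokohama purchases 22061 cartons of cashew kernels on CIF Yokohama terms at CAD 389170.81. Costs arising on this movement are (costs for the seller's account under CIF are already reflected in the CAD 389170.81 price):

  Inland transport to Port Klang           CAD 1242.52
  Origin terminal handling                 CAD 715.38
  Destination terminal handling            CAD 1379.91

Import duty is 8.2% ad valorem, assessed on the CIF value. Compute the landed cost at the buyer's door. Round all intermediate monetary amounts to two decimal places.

CIF: the seller pays costs through ocean freight and marine insurance to the destination port.
Already in the invoice (seller's account under CIF): inland to port, origin terminal — exclude.
The CIF price already equals the CIF value: 389170.81
Import duty = 389170.81 × 8.2% = 31912.01
Buyer bears: destination terminal 1379.91 + duty 31912.01 = 33291.92
Landed cost = invoice 389170.81 + 33291.92 = 422462.73

Total landed cost: CAD 422462.73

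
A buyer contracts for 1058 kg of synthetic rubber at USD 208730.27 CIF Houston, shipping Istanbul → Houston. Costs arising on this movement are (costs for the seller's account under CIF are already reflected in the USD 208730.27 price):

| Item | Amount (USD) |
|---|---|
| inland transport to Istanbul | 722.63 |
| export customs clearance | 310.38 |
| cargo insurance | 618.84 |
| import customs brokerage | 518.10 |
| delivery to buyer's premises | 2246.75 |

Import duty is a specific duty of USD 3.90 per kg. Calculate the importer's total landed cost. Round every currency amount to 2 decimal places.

CIF: the seller pays costs through ocean freight and marine insurance to the destination port.
Already in the invoice (seller's account under CIF): inland to port, export clearance, insurance — exclude.
The CIF price already equals the CIF value: 208730.27
Import duty = 1058 × 3.90 = 4126.20
Buyer bears: brokerage 518.10 + delivery 2246.75 + duty 4126.20 = 6891.05
Landed cost = invoice 208730.27 + 6891.05 = 215621.32

Total landed cost: USD 215621.32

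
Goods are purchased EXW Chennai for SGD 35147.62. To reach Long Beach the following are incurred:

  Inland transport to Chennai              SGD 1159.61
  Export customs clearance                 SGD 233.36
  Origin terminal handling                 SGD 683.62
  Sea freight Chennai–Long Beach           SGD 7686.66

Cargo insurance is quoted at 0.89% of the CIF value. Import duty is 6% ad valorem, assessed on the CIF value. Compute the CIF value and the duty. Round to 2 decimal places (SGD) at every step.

CIF value: SGD 45314.17; import duty: SGD 2718.85

Let C be the CIF value. C = EXW price + pre-shipment costs + freight + 0.89% × C
C − 0.89% × C = 35147.62 + 1159.61 + 233.36 + 683.62 + 7686.66
0.9911 × C = 44910.87
C = 44910.87 / 0.9911 = 45314.17
Insurance premium = 0.89% × 45314.17 = 403.30
Import duty = 45314.17 × 6% = 2718.85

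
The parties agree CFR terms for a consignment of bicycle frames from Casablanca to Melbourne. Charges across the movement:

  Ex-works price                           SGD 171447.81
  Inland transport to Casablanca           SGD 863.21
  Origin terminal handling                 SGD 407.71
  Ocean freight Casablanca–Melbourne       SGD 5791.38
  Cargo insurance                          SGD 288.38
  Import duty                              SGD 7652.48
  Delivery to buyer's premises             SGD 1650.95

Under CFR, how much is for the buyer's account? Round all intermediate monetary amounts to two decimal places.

Buyer's account: SGD 9591.81

CFR: the seller pays costs through ocean freight to the destination port, but not insurance.
Seller's account: goods 171447.81 + inland to port 863.21 + origin terminal 407.71 + freight 5791.38 = 178510.11
Buyer's account: insurance 288.38 + duty 7652.48 + delivery 1650.95 = 9591.81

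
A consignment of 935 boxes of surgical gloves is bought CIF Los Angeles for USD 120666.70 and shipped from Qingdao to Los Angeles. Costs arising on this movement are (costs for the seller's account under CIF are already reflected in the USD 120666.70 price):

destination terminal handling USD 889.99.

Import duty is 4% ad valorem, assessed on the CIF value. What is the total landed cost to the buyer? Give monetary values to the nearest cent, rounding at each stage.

CIF: the seller pays costs through ocean freight and marine insurance to the destination port.
The CIF price already equals the CIF value: 120666.70
Import duty = 120666.70 × 4% = 4826.67
Buyer bears: destination terminal 889.99 + duty 4826.67 = 5716.66
Landed cost = invoice 120666.70 + 5716.66 = 126383.36

Total landed cost: USD 126383.36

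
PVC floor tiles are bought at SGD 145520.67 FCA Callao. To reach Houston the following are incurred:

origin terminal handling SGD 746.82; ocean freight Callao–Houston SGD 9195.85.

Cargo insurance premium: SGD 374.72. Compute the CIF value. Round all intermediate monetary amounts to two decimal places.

CIF = FCA price + pre-shipment costs + freight + insurance
CIF = 145520.67 + 746.82 + 9195.85 + 374.72 = 155838.06

CIF value: SGD 155838.06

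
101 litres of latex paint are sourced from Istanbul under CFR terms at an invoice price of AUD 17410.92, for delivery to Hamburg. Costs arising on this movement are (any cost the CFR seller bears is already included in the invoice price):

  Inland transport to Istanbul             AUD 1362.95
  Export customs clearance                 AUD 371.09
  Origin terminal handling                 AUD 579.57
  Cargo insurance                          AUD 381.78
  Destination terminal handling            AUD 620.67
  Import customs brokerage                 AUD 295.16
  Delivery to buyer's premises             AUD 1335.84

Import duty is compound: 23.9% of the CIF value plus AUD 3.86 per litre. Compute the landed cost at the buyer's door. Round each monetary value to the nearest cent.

Total landed cost: AUD 24686.69

CFR: the seller pays costs through ocean freight to the destination port, but not insurance.
Already in the invoice (seller's account under CFR): inland to port, export clearance, origin terminal — exclude.
CIF value = CFR price + insurance = 17410.92 + 381.78 = 17792.70
Ad valorem component: 17792.70 × 23.9% = 4252.46
Specific component: 101 × 3.86 = 389.86
Import duty = 4252.46 + 389.86 = 4642.32
Buyer bears: insurance 381.78 + destination terminal 620.67 + brokerage 295.16 + delivery 1335.84 + duty 4642.32 = 7275.77
Landed cost = invoice 17410.92 + 7275.77 = 24686.69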